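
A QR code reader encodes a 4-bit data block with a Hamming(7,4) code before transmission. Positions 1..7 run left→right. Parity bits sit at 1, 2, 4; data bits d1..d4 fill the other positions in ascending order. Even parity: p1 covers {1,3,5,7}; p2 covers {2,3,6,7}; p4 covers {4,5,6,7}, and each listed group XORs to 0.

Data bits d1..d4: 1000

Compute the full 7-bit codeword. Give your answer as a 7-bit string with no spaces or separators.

Place data at non-parity positions: p1 p2 1 p4 0 0 0
p1 (pos 1,3,5,7): XOR of data positions = 1⊕0⊕0 = 1
p2 (pos 2,3,6,7): XOR of data positions = 1⊕0⊕0 = 1
p4 (pos 4,5,6,7): XOR of data positions = 0⊕0⊕0 = 0
Codeword: 1110000

1110000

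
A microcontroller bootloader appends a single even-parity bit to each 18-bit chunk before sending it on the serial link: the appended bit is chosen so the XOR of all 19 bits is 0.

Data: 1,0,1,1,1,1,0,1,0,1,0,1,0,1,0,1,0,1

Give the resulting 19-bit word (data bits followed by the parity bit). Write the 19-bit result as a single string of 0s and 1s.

1011110101010101011

XOR of the 18 data bits: 1⊕0⊕1⊕1⊕1⊕1⊕0⊕1⊕0⊕1⊕0⊕1⊕0⊕1⊕0⊕1⊕0⊕1 = 1
Parity bit = 1 (so all 19 bits XOR to 0).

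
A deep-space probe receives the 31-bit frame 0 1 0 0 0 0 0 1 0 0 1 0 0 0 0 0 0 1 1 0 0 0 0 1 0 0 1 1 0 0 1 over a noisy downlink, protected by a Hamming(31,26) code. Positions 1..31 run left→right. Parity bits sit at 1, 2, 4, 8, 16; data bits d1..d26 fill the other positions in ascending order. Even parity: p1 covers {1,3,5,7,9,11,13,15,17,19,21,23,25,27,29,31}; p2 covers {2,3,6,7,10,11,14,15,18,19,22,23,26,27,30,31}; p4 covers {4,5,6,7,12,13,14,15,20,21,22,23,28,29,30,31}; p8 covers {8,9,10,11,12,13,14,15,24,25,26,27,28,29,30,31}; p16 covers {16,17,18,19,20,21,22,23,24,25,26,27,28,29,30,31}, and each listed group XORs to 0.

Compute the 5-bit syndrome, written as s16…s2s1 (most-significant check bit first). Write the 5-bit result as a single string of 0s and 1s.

s1 (pos 1,3,5,7,9,11,13,15,17,19,21,23,25,27,29,31): 0⊕0⊕0⊕0⊕0⊕1⊕0⊕0⊕0⊕1⊕0⊕0⊕0⊕1⊕0⊕1 = 0
s2 (pos 2,3,6,7,10,11,14,15,18,19,22,23,26,27,30,31): 1⊕0⊕0⊕0⊕0⊕1⊕0⊕0⊕1⊕1⊕0⊕0⊕0⊕1⊕0⊕1 = 0
s4 (pos 4,5,6,7,12,13,14,15,20,21,22,23,28,29,30,31): 0⊕0⊕0⊕0⊕0⊕0⊕0⊕0⊕0⊕0⊕0⊕0⊕1⊕0⊕0⊕1 = 0
s8 (pos 8,9,10,11,12,13,14,15,24,25,26,27,28,29,30,31): 1⊕0⊕0⊕1⊕0⊕0⊕0⊕0⊕1⊕0⊕0⊕1⊕1⊕0⊕0⊕1 = 0
s16 (pos 16,17,18,19,20,21,22,23,24,25,26,27,28,29,30,31): 0⊕0⊕1⊕1⊕0⊕0⊕0⊕0⊕1⊕0⊕0⊕1⊕1⊕0⊕0⊕1 = 0
Syndrome s16…s1 = 00000 → no error.

00000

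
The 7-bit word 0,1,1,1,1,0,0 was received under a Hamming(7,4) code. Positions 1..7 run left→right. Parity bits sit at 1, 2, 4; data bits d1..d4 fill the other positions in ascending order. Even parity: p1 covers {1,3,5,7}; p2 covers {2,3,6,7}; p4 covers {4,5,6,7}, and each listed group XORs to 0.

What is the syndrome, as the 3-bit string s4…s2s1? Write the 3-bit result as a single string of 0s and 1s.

s1 (pos 1,3,5,7): 0⊕1⊕1⊕0 = 0
s2 (pos 2,3,6,7): 1⊕1⊕0⊕0 = 0
s4 (pos 4,5,6,7): 1⊕1⊕0⊕0 = 0
Syndrome s4…s1 = 000 → no error.

000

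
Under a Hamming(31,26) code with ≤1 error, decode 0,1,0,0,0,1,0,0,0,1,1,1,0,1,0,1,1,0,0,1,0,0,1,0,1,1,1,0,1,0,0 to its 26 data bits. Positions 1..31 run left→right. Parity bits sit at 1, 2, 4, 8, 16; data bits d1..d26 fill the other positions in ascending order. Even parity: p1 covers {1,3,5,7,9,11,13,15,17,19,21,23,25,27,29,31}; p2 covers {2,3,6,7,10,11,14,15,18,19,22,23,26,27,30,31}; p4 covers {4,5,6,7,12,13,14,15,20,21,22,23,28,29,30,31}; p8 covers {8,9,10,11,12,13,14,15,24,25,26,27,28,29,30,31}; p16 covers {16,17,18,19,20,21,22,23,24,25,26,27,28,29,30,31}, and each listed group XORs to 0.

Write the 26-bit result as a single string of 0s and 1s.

00100111010100100101110100

s1 (pos 1,3,5,7,9,11,13,15,17,19,21,23,25,27,29,31): 0⊕0⊕0⊕0⊕0⊕1⊕0⊕0⊕1⊕0⊕0⊕1⊕1⊕1⊕1⊕0 = 0
s2 (pos 2,3,6,7,10,11,14,15,18,19,22,23,26,27,30,31): 1⊕0⊕1⊕0⊕1⊕1⊕1⊕0⊕0⊕0⊕0⊕1⊕1⊕1⊕0⊕0 = 0
s4 (pos 4,5,6,7,12,13,14,15,20,21,22,23,28,29,30,31): 0⊕0⊕1⊕0⊕1⊕0⊕1⊕0⊕1⊕0⊕0⊕1⊕0⊕1⊕0⊕0 = 0
s8 (pos 8,9,10,11,12,13,14,15,24,25,26,27,28,29,30,31): 0⊕0⊕1⊕1⊕1⊕0⊕1⊕0⊕0⊕1⊕1⊕1⊕0⊕1⊕0⊕0 = 0
s16 (pos 16,17,18,19,20,21,22,23,24,25,26,27,28,29,30,31): 1⊕1⊕0⊕0⊕1⊕0⊕0⊕1⊕0⊕1⊕1⊕1⊕0⊕1⊕0⊕0 = 0
Syndrome s16…s1 = 00000 → no error.
Read data bits from positions 3,5,6,7,9,10,11,12,13,14,15,17,18,19,20,21,22,23,24,25,26,27,28,29,30,31: 00100111010100100101110100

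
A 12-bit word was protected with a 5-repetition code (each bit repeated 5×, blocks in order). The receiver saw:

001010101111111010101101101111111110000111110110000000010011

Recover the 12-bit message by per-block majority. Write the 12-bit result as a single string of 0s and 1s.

011011101001

Block 1 (00101): 2 ones → 0
Block 2 (01011): 3 ones → 1
Block 3 (11111): 5 ones → 1
Block 4 (01010): 2 ones → 0
Block 5 (11011): 4 ones → 1
Block 6 (01111): 4 ones → 1
Block 7 (11111): 5 ones → 1
Block 8 (00001): 1 one → 0
Block 9 (11110): 4 ones → 1
Block 10 (11000): 2 ones → 0
Block 11 (00000): 0 ones → 0
Block 12 (10011): 3 ones → 1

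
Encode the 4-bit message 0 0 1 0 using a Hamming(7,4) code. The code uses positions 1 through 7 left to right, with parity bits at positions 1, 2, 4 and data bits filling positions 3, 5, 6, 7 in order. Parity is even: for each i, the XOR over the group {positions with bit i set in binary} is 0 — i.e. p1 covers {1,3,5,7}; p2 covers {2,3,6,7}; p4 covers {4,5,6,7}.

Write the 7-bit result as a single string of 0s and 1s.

Place data at non-parity positions: p1 p2 0 p4 0 1 0
p1 (pos 1,3,5,7): XOR of data positions = 0⊕0⊕0 = 0
p2 (pos 2,3,6,7): XOR of data positions = 0⊕1⊕0 = 1
p4 (pos 4,5,6,7): XOR of data positions = 0⊕1⊕0 = 1
Codeword: 0101010

0101010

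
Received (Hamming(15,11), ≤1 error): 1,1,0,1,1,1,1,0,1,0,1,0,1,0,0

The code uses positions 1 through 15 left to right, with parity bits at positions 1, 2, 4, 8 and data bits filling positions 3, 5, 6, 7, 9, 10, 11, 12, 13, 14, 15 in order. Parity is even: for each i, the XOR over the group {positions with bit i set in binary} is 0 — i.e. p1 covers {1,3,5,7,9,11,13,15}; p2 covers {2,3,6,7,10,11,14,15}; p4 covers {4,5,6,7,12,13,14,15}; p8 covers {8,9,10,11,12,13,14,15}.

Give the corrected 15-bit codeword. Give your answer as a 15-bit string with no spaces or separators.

s1 (pos 1,3,5,7,9,11,13,15): 1⊕0⊕1⊕1⊕1⊕1⊕1⊕0 = 0
s2 (pos 2,3,6,7,10,11,14,15): 1⊕0⊕1⊕1⊕0⊕1⊕0⊕0 = 0
s4 (pos 4,5,6,7,12,13,14,15): 1⊕1⊕1⊕1⊕0⊕1⊕0⊕0 = 1
s8 (pos 8,9,10,11,12,13,14,15): 0⊕1⊕0⊕1⊕0⊕1⊕0⊕0 = 1
Syndrome s8…s1 = 1100 → error at position 12.
Flip position 12: 110111101010100 → 110111101011100

110111101011100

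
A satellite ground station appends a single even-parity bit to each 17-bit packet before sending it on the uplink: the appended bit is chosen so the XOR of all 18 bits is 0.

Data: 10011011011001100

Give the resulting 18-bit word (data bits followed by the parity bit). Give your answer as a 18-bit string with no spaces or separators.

XOR of the 17 data bits: 1⊕0⊕0⊕1⊕1⊕0⊕1⊕1⊕0⊕1⊕1⊕0⊕0⊕1⊕1⊕0⊕0 = 1
Parity bit = 1 (so all 18 bits XOR to 0).

100110110110011001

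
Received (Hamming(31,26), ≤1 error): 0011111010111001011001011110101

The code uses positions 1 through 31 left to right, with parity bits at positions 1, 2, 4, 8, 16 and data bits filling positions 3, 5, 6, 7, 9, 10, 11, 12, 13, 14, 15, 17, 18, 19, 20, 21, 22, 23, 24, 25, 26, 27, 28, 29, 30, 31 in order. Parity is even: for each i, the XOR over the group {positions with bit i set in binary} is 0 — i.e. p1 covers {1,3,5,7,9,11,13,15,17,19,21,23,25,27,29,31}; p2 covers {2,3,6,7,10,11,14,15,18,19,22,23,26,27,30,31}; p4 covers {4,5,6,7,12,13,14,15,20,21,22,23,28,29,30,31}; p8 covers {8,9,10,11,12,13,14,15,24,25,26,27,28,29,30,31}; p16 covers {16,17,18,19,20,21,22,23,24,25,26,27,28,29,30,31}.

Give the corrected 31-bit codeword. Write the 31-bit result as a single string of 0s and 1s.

0011011010111001011001011110101

s1 (pos 1,3,5,7,9,11,13,15,17,19,21,23,25,27,29,31): 0⊕1⊕1⊕1⊕1⊕1⊕1⊕0⊕0⊕1⊕0⊕0⊕1⊕1⊕1⊕1 = 1
s2 (pos 2,3,6,7,10,11,14,15,18,19,22,23,26,27,30,31): 0⊕1⊕1⊕1⊕0⊕1⊕0⊕0⊕1⊕1⊕1⊕0⊕1⊕1⊕0⊕1 = 0
s4 (pos 4,5,6,7,12,13,14,15,20,21,22,23,28,29,30,31): 1⊕1⊕1⊕1⊕1⊕1⊕0⊕0⊕0⊕0⊕1⊕0⊕0⊕1⊕0⊕1 = 1
s8 (pos 8,9,10,11,12,13,14,15,24,25,26,27,28,29,30,31): 0⊕1⊕0⊕1⊕1⊕1⊕0⊕0⊕1⊕1⊕1⊕1⊕0⊕1⊕0⊕1 = 0
s16 (pos 16,17,18,19,20,21,22,23,24,25,26,27,28,29,30,31): 1⊕0⊕1⊕1⊕0⊕0⊕1⊕0⊕1⊕1⊕1⊕1⊕0⊕1⊕0⊕1 = 0
Syndrome s16…s1 = 00101 → error at position 5.
Flip position 5: 0011111010111001011001011110101 → 0011011010111001011001011110101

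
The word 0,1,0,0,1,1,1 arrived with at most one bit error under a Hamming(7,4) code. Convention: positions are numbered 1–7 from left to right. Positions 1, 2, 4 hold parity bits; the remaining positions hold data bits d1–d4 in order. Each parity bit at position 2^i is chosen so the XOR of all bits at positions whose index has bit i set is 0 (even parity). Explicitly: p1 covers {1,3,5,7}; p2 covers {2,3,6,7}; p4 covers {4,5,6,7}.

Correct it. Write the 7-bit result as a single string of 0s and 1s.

s1 (pos 1,3,5,7): 0⊕0⊕1⊕1 = 0
s2 (pos 2,3,6,7): 1⊕0⊕1⊕1 = 1
s4 (pos 4,5,6,7): 0⊕1⊕1⊕1 = 1
Syndrome s4…s1 = 110 → error at position 6.
Flip position 6: 0100111 → 0100101

0100101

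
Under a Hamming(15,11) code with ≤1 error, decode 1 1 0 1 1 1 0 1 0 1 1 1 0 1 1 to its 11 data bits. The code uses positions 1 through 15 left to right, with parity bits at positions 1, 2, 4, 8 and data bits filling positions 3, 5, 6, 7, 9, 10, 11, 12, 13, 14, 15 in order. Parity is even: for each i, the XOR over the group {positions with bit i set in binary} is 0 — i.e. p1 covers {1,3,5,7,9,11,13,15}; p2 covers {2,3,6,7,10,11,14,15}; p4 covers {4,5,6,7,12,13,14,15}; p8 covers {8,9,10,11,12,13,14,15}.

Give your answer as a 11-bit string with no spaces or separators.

01100111011

s1 (pos 1,3,5,7,9,11,13,15): 1⊕0⊕1⊕0⊕0⊕1⊕0⊕1 = 0
s2 (pos 2,3,6,7,10,11,14,15): 1⊕0⊕1⊕0⊕1⊕1⊕1⊕1 = 0
s4 (pos 4,5,6,7,12,13,14,15): 1⊕1⊕1⊕0⊕1⊕0⊕1⊕1 = 0
s8 (pos 8,9,10,11,12,13,14,15): 1⊕0⊕1⊕1⊕1⊕0⊕1⊕1 = 0
Syndrome s8…s1 = 0000 → no error.
Read data bits from positions 3,5,6,7,9,10,11,12,13,14,15: 01100111011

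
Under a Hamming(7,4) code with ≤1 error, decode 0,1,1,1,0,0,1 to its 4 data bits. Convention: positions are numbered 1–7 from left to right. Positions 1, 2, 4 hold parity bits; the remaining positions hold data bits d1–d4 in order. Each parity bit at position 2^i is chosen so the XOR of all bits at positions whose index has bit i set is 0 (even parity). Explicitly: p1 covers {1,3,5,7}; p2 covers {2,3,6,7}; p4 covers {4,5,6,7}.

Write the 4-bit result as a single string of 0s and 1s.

1001

s1 (pos 1,3,5,7): 0⊕1⊕0⊕1 = 0
s2 (pos 2,3,6,7): 1⊕1⊕0⊕1 = 1
s4 (pos 4,5,6,7): 1⊕0⊕0⊕1 = 0
Syndrome s4…s1 = 010 → error at position 2.
Flip position 2: 0111001 → 0011001
Read data bits from positions 3,5,6,7: 1001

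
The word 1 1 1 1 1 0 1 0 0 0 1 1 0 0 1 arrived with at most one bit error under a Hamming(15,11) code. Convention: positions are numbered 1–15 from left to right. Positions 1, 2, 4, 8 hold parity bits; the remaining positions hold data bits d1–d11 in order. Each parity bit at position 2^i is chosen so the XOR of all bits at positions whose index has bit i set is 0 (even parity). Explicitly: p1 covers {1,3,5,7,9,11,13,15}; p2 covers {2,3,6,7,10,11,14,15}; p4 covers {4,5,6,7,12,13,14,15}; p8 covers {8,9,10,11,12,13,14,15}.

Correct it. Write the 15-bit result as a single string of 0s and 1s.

s1 (pos 1,3,5,7,9,11,13,15): 1⊕1⊕1⊕1⊕0⊕1⊕0⊕1 = 0
s2 (pos 2,3,6,7,10,11,14,15): 1⊕1⊕0⊕1⊕0⊕1⊕0⊕1 = 1
s4 (pos 4,5,6,7,12,13,14,15): 1⊕1⊕0⊕1⊕1⊕0⊕0⊕1 = 1
s8 (pos 8,9,10,11,12,13,14,15): 0⊕0⊕0⊕1⊕1⊕0⊕0⊕1 = 1
Syndrome s8…s1 = 1110 → error at position 14.
Flip position 14: 111110100011001 → 111110100011011

111110100011011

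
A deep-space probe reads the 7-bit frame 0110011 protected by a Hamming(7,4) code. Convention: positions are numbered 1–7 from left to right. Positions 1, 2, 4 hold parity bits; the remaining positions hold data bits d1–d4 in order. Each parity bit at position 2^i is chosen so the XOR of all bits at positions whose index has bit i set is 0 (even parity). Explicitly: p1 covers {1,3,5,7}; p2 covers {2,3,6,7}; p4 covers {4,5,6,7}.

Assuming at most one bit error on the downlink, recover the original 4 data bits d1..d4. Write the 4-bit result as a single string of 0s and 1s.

s1 (pos 1,3,5,7): 0⊕1⊕0⊕1 = 0
s2 (pos 2,3,6,7): 1⊕1⊕1⊕1 = 0
s4 (pos 4,5,6,7): 0⊕0⊕1⊕1 = 0
Syndrome s4…s1 = 000 → no error.
Read data bits from positions 3,5,6,7: 1011

1011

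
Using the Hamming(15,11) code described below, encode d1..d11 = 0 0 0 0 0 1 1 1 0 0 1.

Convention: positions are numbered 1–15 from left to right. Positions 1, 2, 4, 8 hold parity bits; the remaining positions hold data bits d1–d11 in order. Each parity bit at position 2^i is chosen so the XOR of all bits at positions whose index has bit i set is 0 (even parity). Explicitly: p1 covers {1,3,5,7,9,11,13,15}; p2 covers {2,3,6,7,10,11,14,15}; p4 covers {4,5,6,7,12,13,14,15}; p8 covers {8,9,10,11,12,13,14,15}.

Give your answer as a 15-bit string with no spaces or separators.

010000000111001

Place data at non-parity positions: p1 p2 0 p4 0 0 0 p8 0 1 1 1 0 0 1
p1 (pos 1,3,5,7,9,11,13,15): XOR of data positions = 0⊕0⊕0⊕0⊕1⊕0⊕1 = 0
p2 (pos 2,3,6,7,10,11,14,15): XOR of data positions = 0⊕0⊕0⊕1⊕1⊕0⊕1 = 1
p4 (pos 4,5,6,7,12,13,14,15): XOR of data positions = 0⊕0⊕0⊕1⊕0⊕0⊕1 = 0
p8 (pos 8,9,10,11,12,13,14,15): XOR of data positions = 0⊕1⊕1⊕1⊕0⊕0⊕1 = 0
Codeword: 010000000111001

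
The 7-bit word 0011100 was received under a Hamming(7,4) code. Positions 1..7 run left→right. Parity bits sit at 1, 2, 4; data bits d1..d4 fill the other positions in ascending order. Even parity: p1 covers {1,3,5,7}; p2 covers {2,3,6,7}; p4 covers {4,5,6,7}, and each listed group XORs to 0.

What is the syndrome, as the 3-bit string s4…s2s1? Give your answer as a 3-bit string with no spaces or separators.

010

s1 (pos 1,3,5,7): 0⊕1⊕1⊕0 = 0
s2 (pos 2,3,6,7): 0⊕1⊕0⊕0 = 1
s4 (pos 4,5,6,7): 1⊕1⊕0⊕0 = 0
Syndrome s4…s1 = 010 → error at position 2.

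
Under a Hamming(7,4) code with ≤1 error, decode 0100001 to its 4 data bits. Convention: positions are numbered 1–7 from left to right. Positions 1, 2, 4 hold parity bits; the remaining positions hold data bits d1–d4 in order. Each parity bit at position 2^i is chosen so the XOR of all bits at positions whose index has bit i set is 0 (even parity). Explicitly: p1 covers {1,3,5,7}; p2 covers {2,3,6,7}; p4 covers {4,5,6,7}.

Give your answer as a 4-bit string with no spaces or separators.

0101

s1 (pos 1,3,5,7): 0⊕0⊕0⊕1 = 1
s2 (pos 2,3,6,7): 1⊕0⊕0⊕1 = 0
s4 (pos 4,5,6,7): 0⊕0⊕0⊕1 = 1
Syndrome s4…s1 = 101 → error at position 5.
Flip position 5: 0100001 → 0100101
Read data bits from positions 3,5,6,7: 0101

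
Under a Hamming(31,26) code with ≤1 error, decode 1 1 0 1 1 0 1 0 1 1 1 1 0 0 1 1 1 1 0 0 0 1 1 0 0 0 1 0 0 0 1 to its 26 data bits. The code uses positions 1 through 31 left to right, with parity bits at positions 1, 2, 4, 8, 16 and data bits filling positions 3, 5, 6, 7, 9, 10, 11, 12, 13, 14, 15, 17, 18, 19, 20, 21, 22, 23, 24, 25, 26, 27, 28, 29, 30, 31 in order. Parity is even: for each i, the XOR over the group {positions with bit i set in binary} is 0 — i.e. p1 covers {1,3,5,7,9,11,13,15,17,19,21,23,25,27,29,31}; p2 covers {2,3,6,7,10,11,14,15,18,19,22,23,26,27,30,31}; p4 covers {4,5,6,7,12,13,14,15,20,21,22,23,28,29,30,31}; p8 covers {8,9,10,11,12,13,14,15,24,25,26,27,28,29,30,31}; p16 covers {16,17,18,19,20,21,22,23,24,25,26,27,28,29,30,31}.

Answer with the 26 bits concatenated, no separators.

01011111001110001110010001

s1 (pos 1,3,5,7,9,11,13,15,17,19,21,23,25,27,29,31): 1⊕0⊕1⊕1⊕1⊕1⊕0⊕1⊕1⊕0⊕0⊕1⊕0⊕1⊕0⊕1 = 0
s2 (pos 2,3,6,7,10,11,14,15,18,19,22,23,26,27,30,31): 1⊕0⊕0⊕1⊕1⊕1⊕0⊕1⊕1⊕0⊕1⊕1⊕0⊕1⊕0⊕1 = 0
s4 (pos 4,5,6,7,12,13,14,15,20,21,22,23,28,29,30,31): 1⊕1⊕0⊕1⊕1⊕0⊕0⊕1⊕0⊕0⊕1⊕1⊕0⊕0⊕0⊕1 = 0
s8 (pos 8,9,10,11,12,13,14,15,24,25,26,27,28,29,30,31): 0⊕1⊕1⊕1⊕1⊕0⊕0⊕1⊕0⊕0⊕0⊕1⊕0⊕0⊕0⊕1 = 1
s16 (pos 16,17,18,19,20,21,22,23,24,25,26,27,28,29,30,31): 1⊕1⊕1⊕0⊕0⊕0⊕1⊕1⊕0⊕0⊕0⊕1⊕0⊕0⊕0⊕1 = 1
Syndrome s16…s1 = 11000 → error at position 24.
Flip position 24: 1101101011110011110001100010001 → 1101101011110011110001110010001
Read data bits from positions 3,5,6,7,9,10,11,12,13,14,15,17,18,19,20,21,22,23,24,25,26,27,28,29,30,31: 01011111001110001110010001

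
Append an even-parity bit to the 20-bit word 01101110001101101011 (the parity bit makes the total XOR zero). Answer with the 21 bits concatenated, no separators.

011011100011011010110

XOR of the 20 data bits: 0⊕1⊕1⊕0⊕1⊕1⊕1⊕0⊕0⊕0⊕1⊕1⊕0⊕1⊕1⊕0⊕1⊕0⊕1⊕1 = 0
Parity bit = 0 (so all 21 bits XOR to 0).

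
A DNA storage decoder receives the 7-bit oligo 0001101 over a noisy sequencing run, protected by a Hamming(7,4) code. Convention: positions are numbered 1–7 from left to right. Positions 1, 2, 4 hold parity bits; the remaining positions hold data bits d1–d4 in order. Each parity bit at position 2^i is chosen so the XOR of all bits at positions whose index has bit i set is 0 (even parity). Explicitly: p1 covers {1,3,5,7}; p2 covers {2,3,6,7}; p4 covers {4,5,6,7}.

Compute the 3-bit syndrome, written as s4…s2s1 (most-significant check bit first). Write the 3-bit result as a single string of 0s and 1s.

s1 (pos 1,3,5,7): 0⊕0⊕1⊕1 = 0
s2 (pos 2,3,6,7): 0⊕0⊕0⊕1 = 1
s4 (pos 4,5,6,7): 1⊕1⊕0⊕1 = 1
Syndrome s4…s1 = 110 → error at position 6.

110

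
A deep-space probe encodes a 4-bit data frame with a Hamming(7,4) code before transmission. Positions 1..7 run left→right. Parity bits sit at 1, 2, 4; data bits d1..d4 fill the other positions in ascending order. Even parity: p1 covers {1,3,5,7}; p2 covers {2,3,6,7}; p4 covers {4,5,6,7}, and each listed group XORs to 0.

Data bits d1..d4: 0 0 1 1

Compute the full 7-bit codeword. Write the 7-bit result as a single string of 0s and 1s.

1000011

Place data at non-parity positions: p1 p2 0 p4 0 1 1
p1 (pos 1,3,5,7): XOR of data positions = 0⊕0⊕1 = 1
p2 (pos 2,3,6,7): XOR of data positions = 0⊕1⊕1 = 0
p4 (pos 4,5,6,7): XOR of data positions = 0⊕1⊕1 = 0
Codeword: 1000011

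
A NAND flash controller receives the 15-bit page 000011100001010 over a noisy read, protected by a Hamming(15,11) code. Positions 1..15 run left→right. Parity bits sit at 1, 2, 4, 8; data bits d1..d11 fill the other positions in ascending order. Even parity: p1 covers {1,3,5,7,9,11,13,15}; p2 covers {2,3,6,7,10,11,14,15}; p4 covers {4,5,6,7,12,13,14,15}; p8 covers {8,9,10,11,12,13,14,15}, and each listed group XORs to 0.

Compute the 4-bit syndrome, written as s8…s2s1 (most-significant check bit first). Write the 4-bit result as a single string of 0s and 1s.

0110

s1 (pos 1,3,5,7,9,11,13,15): 0⊕0⊕1⊕1⊕0⊕0⊕0⊕0 = 0
s2 (pos 2,3,6,7,10,11,14,15): 0⊕0⊕1⊕1⊕0⊕0⊕1⊕0 = 1
s4 (pos 4,5,6,7,12,13,14,15): 0⊕1⊕1⊕1⊕1⊕0⊕1⊕0 = 1
s8 (pos 8,9,10,11,12,13,14,15): 0⊕0⊕0⊕0⊕1⊕0⊕1⊕0 = 0
Syndrome s8…s1 = 0110 → error at position 6.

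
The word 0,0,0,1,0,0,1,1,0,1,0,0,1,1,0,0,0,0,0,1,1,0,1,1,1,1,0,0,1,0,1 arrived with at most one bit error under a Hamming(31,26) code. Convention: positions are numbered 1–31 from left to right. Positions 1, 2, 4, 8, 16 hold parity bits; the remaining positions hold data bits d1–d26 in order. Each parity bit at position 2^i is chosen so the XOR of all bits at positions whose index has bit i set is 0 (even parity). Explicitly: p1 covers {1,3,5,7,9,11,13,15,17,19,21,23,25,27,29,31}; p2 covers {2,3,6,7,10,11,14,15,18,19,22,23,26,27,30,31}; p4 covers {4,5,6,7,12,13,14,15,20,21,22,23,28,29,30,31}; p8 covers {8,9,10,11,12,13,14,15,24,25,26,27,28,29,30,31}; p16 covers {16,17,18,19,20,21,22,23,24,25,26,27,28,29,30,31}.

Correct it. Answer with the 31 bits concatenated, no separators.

s1 (pos 1,3,5,7,9,11,13,15,17,19,21,23,25,27,29,31): 0⊕0⊕0⊕1⊕0⊕0⊕1⊕0⊕0⊕0⊕1⊕1⊕1⊕0⊕1⊕1 = 1
s2 (pos 2,3,6,7,10,11,14,15,18,19,22,23,26,27,30,31): 0⊕0⊕0⊕1⊕1⊕0⊕1⊕0⊕0⊕0⊕0⊕1⊕1⊕0⊕0⊕1 = 0
s4 (pos 4,5,6,7,12,13,14,15,20,21,22,23,28,29,30,31): 1⊕0⊕0⊕1⊕0⊕1⊕1⊕0⊕1⊕1⊕0⊕1⊕0⊕1⊕0⊕1 = 1
s8 (pos 8,9,10,11,12,13,14,15,24,25,26,27,28,29,30,31): 1⊕0⊕1⊕0⊕0⊕1⊕1⊕0⊕1⊕1⊕1⊕0⊕0⊕1⊕0⊕1 = 1
s16 (pos 16,17,18,19,20,21,22,23,24,25,26,27,28,29,30,31): 0⊕0⊕0⊕0⊕1⊕1⊕0⊕1⊕1⊕1⊕1⊕0⊕0⊕1⊕0⊕1 = 0
Syndrome s16…s1 = 01101 → error at position 13.
Flip position 13: 0001001101001100000110111100101 → 0001001101000100000110111100101

0001001101000100000110111100101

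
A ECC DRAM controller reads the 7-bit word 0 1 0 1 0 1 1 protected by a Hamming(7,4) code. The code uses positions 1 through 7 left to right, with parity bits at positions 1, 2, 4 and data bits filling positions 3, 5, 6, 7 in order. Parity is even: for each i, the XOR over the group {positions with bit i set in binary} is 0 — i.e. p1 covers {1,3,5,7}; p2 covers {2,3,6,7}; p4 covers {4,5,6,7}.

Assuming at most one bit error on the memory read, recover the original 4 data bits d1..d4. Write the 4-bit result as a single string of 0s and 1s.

s1 (pos 1,3,5,7): 0⊕0⊕0⊕1 = 1
s2 (pos 2,3,6,7): 1⊕0⊕1⊕1 = 1
s4 (pos 4,5,6,7): 1⊕0⊕1⊕1 = 1
Syndrome s4…s1 = 111 → error at position 7.
Flip position 7: 0101011 → 0101010
Read data bits from positions 3,5,6,7: 0010

0010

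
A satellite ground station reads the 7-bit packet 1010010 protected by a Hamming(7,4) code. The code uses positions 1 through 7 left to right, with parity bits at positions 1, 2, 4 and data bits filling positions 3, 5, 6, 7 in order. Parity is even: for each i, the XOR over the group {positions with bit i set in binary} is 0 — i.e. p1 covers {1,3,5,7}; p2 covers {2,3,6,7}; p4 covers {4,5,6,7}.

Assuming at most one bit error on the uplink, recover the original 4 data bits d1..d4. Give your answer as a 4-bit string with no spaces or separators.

s1 (pos 1,3,5,7): 1⊕1⊕0⊕0 = 0
s2 (pos 2,3,6,7): 0⊕1⊕1⊕0 = 0
s4 (pos 4,5,6,7): 0⊕0⊕1⊕0 = 1
Syndrome s4…s1 = 100 → error at position 4.
Flip position 4: 1010010 → 1011010
Read data bits from positions 3,5,6,7: 1010

1010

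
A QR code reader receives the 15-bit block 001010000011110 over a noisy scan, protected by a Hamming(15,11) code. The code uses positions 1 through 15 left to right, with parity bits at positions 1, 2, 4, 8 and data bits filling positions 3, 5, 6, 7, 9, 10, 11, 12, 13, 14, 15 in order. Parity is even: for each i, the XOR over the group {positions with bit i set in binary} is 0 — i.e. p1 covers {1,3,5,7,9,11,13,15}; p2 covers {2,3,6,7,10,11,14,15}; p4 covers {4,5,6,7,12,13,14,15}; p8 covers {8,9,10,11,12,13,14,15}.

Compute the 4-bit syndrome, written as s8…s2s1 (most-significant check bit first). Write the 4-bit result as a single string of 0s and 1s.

s1 (pos 1,3,5,7,9,11,13,15): 0⊕1⊕1⊕0⊕0⊕1⊕1⊕0 = 0
s2 (pos 2,3,6,7,10,11,14,15): 0⊕1⊕0⊕0⊕0⊕1⊕1⊕0 = 1
s4 (pos 4,5,6,7,12,13,14,15): 0⊕1⊕0⊕0⊕1⊕1⊕1⊕0 = 0
s8 (pos 8,9,10,11,12,13,14,15): 0⊕0⊕0⊕1⊕1⊕1⊕1⊕0 = 0
Syndrome s8…s1 = 0010 → error at position 2.

0010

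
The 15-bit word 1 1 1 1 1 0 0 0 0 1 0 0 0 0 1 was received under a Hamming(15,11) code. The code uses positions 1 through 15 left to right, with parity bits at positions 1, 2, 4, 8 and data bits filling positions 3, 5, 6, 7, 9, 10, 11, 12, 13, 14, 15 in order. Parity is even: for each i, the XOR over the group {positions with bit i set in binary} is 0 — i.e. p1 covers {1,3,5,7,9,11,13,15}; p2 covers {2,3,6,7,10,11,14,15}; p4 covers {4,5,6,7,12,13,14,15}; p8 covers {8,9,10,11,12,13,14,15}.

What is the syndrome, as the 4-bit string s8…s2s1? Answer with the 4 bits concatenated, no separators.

0100

s1 (pos 1,3,5,7,9,11,13,15): 1⊕1⊕1⊕0⊕0⊕0⊕0⊕1 = 0
s2 (pos 2,3,6,7,10,11,14,15): 1⊕1⊕0⊕0⊕1⊕0⊕0⊕1 = 0
s4 (pos 4,5,6,7,12,13,14,15): 1⊕1⊕0⊕0⊕0⊕0⊕0⊕1 = 1
s8 (pos 8,9,10,11,12,13,14,15): 0⊕0⊕1⊕0⊕0⊕0⊕0⊕1 = 0
Syndrome s8…s1 = 0100 → error at position 4.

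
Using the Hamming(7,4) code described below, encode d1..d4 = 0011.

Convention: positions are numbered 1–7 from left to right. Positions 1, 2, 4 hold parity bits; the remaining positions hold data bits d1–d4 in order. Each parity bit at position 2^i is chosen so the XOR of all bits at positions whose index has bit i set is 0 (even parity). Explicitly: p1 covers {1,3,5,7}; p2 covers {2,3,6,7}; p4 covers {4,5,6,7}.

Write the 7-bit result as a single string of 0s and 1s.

Place data at non-parity positions: p1 p2 0 p4 0 1 1
p1 (pos 1,3,5,7): XOR of data positions = 0⊕0⊕1 = 1
p2 (pos 2,3,6,7): XOR of data positions = 0⊕1⊕1 = 0
p4 (pos 4,5,6,7): XOR of data positions = 0⊕1⊕1 = 0
Codeword: 1000011

1000011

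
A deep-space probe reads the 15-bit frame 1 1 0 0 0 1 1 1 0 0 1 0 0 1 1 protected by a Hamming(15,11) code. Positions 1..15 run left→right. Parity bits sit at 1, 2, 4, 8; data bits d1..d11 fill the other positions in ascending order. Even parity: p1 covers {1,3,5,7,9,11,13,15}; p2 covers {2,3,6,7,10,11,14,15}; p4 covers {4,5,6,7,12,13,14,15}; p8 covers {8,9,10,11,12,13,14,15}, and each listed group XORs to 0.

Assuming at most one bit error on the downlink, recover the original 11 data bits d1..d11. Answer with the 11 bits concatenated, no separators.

s1 (pos 1,3,5,7,9,11,13,15): 1⊕0⊕0⊕1⊕0⊕1⊕0⊕1 = 0
s2 (pos 2,3,6,7,10,11,14,15): 1⊕0⊕1⊕1⊕0⊕1⊕1⊕1 = 0
s4 (pos 4,5,6,7,12,13,14,15): 0⊕0⊕1⊕1⊕0⊕0⊕1⊕1 = 0
s8 (pos 8,9,10,11,12,13,14,15): 1⊕0⊕0⊕1⊕0⊕0⊕1⊕1 = 0
Syndrome s8…s1 = 0000 → no error.
Read data bits from positions 3,5,6,7,9,10,11,12,13,14,15: 00110010011

00110010011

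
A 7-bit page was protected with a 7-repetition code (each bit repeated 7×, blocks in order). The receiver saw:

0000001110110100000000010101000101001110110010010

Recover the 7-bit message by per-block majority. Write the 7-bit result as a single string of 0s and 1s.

0100010

Block 1 (0000001): 1 one → 0
Block 2 (1101101): 5 ones → 1
Block 3 (0000000): 0 ones → 0
Block 4 (0010101): 3 ones → 0
Block 5 (0001010): 2 ones → 0
Block 6 (0111011): 5 ones → 1
Block 7 (0010010): 2 ones → 0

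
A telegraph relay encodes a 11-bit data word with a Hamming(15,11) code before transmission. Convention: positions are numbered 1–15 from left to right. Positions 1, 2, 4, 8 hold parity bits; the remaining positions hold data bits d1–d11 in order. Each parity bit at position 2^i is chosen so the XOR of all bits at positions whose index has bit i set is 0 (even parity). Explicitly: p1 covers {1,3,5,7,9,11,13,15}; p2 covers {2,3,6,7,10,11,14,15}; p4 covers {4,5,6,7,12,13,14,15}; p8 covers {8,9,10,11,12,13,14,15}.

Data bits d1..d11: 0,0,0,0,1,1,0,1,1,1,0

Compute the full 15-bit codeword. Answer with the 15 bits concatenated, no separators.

000100011101110

Place data at non-parity positions: p1 p2 0 p4 0 0 0 p8 1 1 0 1 1 1 0
p1 (pos 1,3,5,7,9,11,13,15): XOR of data positions = 0⊕0⊕0⊕1⊕0⊕1⊕0 = 0
p2 (pos 2,3,6,7,10,11,14,15): XOR of data positions = 0⊕0⊕0⊕1⊕0⊕1⊕0 = 0
p4 (pos 4,5,6,7,12,13,14,15): XOR of data positions = 0⊕0⊕0⊕1⊕1⊕1⊕0 = 1
p8 (pos 8,9,10,11,12,13,14,15): XOR of data positions = 1⊕1⊕0⊕1⊕1⊕1⊕0 = 1
Codeword: 000100011101110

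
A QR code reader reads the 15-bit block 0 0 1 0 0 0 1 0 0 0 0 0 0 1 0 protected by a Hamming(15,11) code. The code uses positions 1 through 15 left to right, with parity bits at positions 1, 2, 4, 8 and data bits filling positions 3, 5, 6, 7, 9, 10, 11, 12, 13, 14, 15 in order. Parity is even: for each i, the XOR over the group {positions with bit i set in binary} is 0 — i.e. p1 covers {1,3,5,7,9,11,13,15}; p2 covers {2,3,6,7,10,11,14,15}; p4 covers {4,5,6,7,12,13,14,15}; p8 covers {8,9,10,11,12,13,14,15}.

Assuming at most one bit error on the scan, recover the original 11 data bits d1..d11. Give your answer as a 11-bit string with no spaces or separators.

10010100010

s1 (pos 1,3,5,7,9,11,13,15): 0⊕1⊕0⊕1⊕0⊕0⊕0⊕0 = 0
s2 (pos 2,3,6,7,10,11,14,15): 0⊕1⊕0⊕1⊕0⊕0⊕1⊕0 = 1
s4 (pos 4,5,6,7,12,13,14,15): 0⊕0⊕0⊕1⊕0⊕0⊕1⊕0 = 0
s8 (pos 8,9,10,11,12,13,14,15): 0⊕0⊕0⊕0⊕0⊕0⊕1⊕0 = 1
Syndrome s8…s1 = 1010 → error at position 10.
Flip position 10: 001000100000010 → 001000100100010
Read data bits from positions 3,5,6,7,9,10,11,12,13,14,15: 10010100010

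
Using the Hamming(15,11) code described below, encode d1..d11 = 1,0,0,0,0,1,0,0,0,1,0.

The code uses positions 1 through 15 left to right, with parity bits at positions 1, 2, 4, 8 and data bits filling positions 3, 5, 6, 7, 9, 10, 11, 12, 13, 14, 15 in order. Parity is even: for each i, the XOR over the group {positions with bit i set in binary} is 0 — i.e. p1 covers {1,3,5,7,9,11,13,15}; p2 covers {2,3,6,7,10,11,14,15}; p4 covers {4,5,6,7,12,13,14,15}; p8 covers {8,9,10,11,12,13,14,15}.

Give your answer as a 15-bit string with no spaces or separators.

Place data at non-parity positions: p1 p2 1 p4 0 0 0 p8 0 1 0 0 0 1 0
p1 (pos 1,3,5,7,9,11,13,15): XOR of data positions = 1⊕0⊕0⊕0⊕0⊕0⊕0 = 1
p2 (pos 2,3,6,7,10,11,14,15): XOR of data positions = 1⊕0⊕0⊕1⊕0⊕1⊕0 = 1
p4 (pos 4,5,6,7,12,13,14,15): XOR of data positions = 0⊕0⊕0⊕0⊕0⊕1⊕0 = 1
p8 (pos 8,9,10,11,12,13,14,15): XOR of data positions = 0⊕1⊕0⊕0⊕0⊕1⊕0 = 0
Codeword: 111100000100010

111100000100010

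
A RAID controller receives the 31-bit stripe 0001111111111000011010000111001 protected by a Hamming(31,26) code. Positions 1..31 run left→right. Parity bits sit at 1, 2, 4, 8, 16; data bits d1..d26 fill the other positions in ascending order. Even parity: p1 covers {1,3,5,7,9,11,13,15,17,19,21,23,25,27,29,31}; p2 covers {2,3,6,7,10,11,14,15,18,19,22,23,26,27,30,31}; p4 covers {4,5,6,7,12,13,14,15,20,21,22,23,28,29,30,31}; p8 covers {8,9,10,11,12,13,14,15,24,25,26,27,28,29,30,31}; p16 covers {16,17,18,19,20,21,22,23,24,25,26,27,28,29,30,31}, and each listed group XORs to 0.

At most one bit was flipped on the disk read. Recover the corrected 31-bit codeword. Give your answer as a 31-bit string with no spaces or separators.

s1 (pos 1,3,5,7,9,11,13,15,17,19,21,23,25,27,29,31): 0⊕0⊕1⊕1⊕1⊕1⊕1⊕0⊕0⊕1⊕1⊕0⊕0⊕1⊕0⊕1 = 1
s2 (pos 2,3,6,7,10,11,14,15,18,19,22,23,26,27,30,31): 0⊕0⊕1⊕1⊕1⊕1⊕0⊕0⊕1⊕1⊕0⊕0⊕1⊕1⊕0⊕1 = 1
s4 (pos 4,5,6,7,12,13,14,15,20,21,22,23,28,29,30,31): 1⊕1⊕1⊕1⊕1⊕1⊕0⊕0⊕0⊕1⊕0⊕0⊕1⊕0⊕0⊕1 = 1
s8 (pos 8,9,10,11,12,13,14,15,24,25,26,27,28,29,30,31): 1⊕1⊕1⊕1⊕1⊕1⊕0⊕0⊕0⊕0⊕1⊕1⊕1⊕0⊕0⊕1 = 0
s16 (pos 16,17,18,19,20,21,22,23,24,25,26,27,28,29,30,31): 0⊕0⊕1⊕1⊕0⊕1⊕0⊕0⊕0⊕0⊕1⊕1⊕1⊕0⊕0⊕1 = 1
Syndrome s16…s1 = 10111 → error at position 23.
Flip position 23: 0001111111111000011010000111001 → 0001111111111000011010100111001

0001111111111000011010100111001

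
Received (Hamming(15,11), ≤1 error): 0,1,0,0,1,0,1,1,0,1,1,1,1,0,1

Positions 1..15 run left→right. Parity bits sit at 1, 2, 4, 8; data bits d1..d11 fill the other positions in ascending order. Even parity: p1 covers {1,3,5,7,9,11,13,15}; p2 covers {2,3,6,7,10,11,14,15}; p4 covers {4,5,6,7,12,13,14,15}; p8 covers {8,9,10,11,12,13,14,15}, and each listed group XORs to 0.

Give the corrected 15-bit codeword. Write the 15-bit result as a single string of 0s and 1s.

s1 (pos 1,3,5,7,9,11,13,15): 0⊕0⊕1⊕1⊕0⊕1⊕1⊕1 = 1
s2 (pos 2,3,6,7,10,11,14,15): 1⊕0⊕0⊕1⊕1⊕1⊕0⊕1 = 1
s4 (pos 4,5,6,7,12,13,14,15): 0⊕1⊕0⊕1⊕1⊕1⊕0⊕1 = 1
s8 (pos 8,9,10,11,12,13,14,15): 1⊕0⊕1⊕1⊕1⊕1⊕0⊕1 = 0
Syndrome s8…s1 = 0111 → error at position 7.
Flip position 7: 010010110111101 → 010010010111101

010010010111101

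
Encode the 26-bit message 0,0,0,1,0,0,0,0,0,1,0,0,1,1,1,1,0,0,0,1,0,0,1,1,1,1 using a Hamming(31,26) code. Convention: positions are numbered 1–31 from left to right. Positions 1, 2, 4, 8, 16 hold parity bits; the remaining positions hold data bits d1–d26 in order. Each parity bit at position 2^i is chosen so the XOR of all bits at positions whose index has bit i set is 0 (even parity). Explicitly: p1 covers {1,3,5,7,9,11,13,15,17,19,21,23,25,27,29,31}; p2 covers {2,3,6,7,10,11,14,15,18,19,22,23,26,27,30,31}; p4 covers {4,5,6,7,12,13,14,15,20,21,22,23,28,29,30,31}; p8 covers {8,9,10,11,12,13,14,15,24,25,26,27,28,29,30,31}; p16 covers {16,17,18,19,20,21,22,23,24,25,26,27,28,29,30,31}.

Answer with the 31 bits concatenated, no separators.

0000001000000101011110001001111

Place data at non-parity positions: p1 p2 0 p4 0 0 1 p8 0 0 0 0 0 1 0 p16 0 1 1 1 1 0 0 0 1 0 0 1 1 1 1
p1 (pos 1,3,5,7,9,11,13,15,17,19,21,23,25,27,29,31): XOR of data positions = 0⊕0⊕1⊕0⊕0⊕0⊕0⊕0⊕1⊕1⊕0⊕1⊕0⊕1⊕1 = 0
p2 (pos 2,3,6,7,10,11,14,15,18,19,22,23,26,27,30,31): XOR of data positions = 0⊕0⊕1⊕0⊕0⊕1⊕0⊕1⊕1⊕0⊕0⊕0⊕0⊕1⊕1 = 0
p4 (pos 4,5,6,7,12,13,14,15,20,21,22,23,28,29,30,31): XOR of data positions = 0⊕0⊕1⊕0⊕0⊕1⊕0⊕1⊕1⊕0⊕0⊕1⊕1⊕1⊕1 = 0
p8 (pos 8,9,10,11,12,13,14,15,24,25,26,27,28,29,30,31): XOR of data positions = 0⊕0⊕0⊕0⊕0⊕1⊕0⊕0⊕1⊕0⊕0⊕1⊕1⊕1⊕1 = 0
p16 (pos 16,17,18,19,20,21,22,23,24,25,26,27,28,29,30,31): XOR of data positions = 0⊕1⊕1⊕1⊕1⊕0⊕0⊕0⊕1⊕0⊕0⊕1⊕1⊕1⊕1 = 1
Codeword: 0000001000000101011110001001111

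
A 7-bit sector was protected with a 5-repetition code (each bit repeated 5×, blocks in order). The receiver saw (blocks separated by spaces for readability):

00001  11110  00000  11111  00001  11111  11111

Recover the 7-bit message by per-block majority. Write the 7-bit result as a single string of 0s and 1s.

0101011

Block 1 (00001): 1 one → 0
Block 2 (11110): 4 ones → 1
Block 3 (00000): 0 ones → 0
Block 4 (11111): 5 ones → 1
Block 5 (00001): 1 one → 0
Block 6 (11111): 5 ones → 1
Block 7 (11111): 5 ones → 1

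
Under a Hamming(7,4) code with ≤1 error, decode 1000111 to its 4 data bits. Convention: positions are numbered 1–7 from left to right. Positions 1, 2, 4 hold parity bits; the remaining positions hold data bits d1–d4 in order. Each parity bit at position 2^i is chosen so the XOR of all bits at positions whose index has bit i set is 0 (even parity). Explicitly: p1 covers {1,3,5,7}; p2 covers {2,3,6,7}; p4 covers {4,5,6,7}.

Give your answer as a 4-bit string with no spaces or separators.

s1 (pos 1,3,5,7): 1⊕0⊕1⊕1 = 1
s2 (pos 2,3,6,7): 0⊕0⊕1⊕1 = 0
s4 (pos 4,5,6,7): 0⊕1⊕1⊕1 = 1
Syndrome s4…s1 = 101 → error at position 5.
Flip position 5: 1000111 → 1000011
Read data bits from positions 3,5,6,7: 0011

0011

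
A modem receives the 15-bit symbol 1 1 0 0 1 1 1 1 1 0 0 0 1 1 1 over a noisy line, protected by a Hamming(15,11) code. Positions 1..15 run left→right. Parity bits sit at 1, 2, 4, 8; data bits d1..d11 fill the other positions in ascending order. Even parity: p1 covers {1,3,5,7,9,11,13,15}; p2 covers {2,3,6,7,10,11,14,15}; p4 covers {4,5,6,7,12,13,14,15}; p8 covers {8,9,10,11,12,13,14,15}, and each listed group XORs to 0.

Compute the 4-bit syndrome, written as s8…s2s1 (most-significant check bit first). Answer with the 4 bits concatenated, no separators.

1010

s1 (pos 1,3,5,7,9,11,13,15): 1⊕0⊕1⊕1⊕1⊕0⊕1⊕1 = 0
s2 (pos 2,3,6,7,10,11,14,15): 1⊕0⊕1⊕1⊕0⊕0⊕1⊕1 = 1
s4 (pos 4,5,6,7,12,13,14,15): 0⊕1⊕1⊕1⊕0⊕1⊕1⊕1 = 0
s8 (pos 8,9,10,11,12,13,14,15): 1⊕1⊕0⊕0⊕0⊕1⊕1⊕1 = 1
Syndrome s8…s1 = 1010 → error at position 10.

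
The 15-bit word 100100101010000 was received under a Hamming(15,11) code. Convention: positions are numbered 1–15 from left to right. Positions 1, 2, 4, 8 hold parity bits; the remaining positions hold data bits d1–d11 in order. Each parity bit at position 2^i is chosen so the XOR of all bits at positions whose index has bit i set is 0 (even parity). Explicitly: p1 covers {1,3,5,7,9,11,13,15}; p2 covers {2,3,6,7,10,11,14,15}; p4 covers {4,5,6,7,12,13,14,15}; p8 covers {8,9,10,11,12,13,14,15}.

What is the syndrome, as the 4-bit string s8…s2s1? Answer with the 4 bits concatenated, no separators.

0000

s1 (pos 1,3,5,7,9,11,13,15): 1⊕0⊕0⊕1⊕1⊕1⊕0⊕0 = 0
s2 (pos 2,3,6,7,10,11,14,15): 0⊕0⊕0⊕1⊕0⊕1⊕0⊕0 = 0
s4 (pos 4,5,6,7,12,13,14,15): 1⊕0⊕0⊕1⊕0⊕0⊕0⊕0 = 0
s8 (pos 8,9,10,11,12,13,14,15): 0⊕1⊕0⊕1⊕0⊕0⊕0⊕0 = 0
Syndrome s8…s1 = 0000 → no error.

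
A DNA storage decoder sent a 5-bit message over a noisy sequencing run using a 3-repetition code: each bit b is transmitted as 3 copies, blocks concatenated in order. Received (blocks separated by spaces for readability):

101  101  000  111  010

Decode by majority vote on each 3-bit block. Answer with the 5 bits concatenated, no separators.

Block 1 (101): 2 ones → 1
Block 2 (101): 2 ones → 1
Block 3 (000): 0 ones → 0
Block 4 (111): 3 ones → 1
Block 5 (010): 1 one → 0

11010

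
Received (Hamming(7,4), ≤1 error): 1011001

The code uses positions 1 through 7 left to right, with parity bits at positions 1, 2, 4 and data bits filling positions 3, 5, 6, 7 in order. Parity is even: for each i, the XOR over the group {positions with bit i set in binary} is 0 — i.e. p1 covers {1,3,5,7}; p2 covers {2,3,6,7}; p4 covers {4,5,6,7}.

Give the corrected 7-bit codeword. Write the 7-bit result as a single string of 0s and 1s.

0011001

s1 (pos 1,3,5,7): 1⊕1⊕0⊕1 = 1
s2 (pos 2,3,6,7): 0⊕1⊕0⊕1 = 0
s4 (pos 4,5,6,7): 1⊕0⊕0⊕1 = 0
Syndrome s4…s1 = 001 → error at position 1.
Flip position 1: 1011001 → 0011001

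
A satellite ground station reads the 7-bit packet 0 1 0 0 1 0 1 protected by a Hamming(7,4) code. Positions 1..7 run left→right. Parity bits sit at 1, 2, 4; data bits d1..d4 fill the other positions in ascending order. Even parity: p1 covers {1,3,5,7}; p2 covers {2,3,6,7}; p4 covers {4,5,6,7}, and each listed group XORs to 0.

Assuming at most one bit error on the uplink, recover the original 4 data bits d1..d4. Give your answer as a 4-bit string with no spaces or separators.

0101

s1 (pos 1,3,5,7): 0⊕0⊕1⊕1 = 0
s2 (pos 2,3,6,7): 1⊕0⊕0⊕1 = 0
s4 (pos 4,5,6,7): 0⊕1⊕0⊕1 = 0
Syndrome s4…s1 = 000 → no error.
Read data bits from positions 3,5,6,7: 0101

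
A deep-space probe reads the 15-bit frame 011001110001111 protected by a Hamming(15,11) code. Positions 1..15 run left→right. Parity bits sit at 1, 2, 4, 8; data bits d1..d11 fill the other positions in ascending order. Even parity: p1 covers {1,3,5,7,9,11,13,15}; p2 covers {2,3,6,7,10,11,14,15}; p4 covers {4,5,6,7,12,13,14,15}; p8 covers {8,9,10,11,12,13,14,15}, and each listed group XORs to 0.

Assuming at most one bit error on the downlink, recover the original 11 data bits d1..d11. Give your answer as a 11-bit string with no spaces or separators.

10110001111

s1 (pos 1,3,5,7,9,11,13,15): 0⊕1⊕0⊕1⊕0⊕0⊕1⊕1 = 0
s2 (pos 2,3,6,7,10,11,14,15): 1⊕1⊕1⊕1⊕0⊕0⊕1⊕1 = 0
s4 (pos 4,5,6,7,12,13,14,15): 0⊕0⊕1⊕1⊕1⊕1⊕1⊕1 = 0
s8 (pos 8,9,10,11,12,13,14,15): 1⊕0⊕0⊕0⊕1⊕1⊕1⊕1 = 1
Syndrome s8…s1 = 1000 → error at position 8.
Flip position 8: 011001110001111 → 011001100001111
Read data bits from positions 3,5,6,7,9,10,11,12,13,14,15: 10110001111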